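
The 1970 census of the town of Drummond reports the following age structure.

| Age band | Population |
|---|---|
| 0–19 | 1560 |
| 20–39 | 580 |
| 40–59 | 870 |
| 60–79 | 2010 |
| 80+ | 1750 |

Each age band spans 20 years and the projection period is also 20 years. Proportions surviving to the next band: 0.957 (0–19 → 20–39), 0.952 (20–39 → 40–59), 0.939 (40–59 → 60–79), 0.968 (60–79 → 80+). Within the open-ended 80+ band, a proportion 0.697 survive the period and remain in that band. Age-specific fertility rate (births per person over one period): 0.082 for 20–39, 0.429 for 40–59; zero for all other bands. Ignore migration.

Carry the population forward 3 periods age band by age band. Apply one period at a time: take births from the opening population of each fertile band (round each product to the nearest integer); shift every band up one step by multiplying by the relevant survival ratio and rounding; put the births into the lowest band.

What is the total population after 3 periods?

5296

After projecting period 1:
Births: 580 × 0.082 = 48, 870 × 0.429 = 373 ⇒ total 421
20–39: 1560 × 0.957 = 1493
40–59: 580 × 0.952 = 552
60–79: 870 × 0.939 = 817
80+: 2010 × 0.968 + 1750 × 0.697 = 1946 + 1220 = 3166
Population now: 0–19=421, 20–39=1493, 40–59=552, 60–79=817, 80+=3166
After projecting period 2:
Births: 1493 × 0.082 = 122, 552 × 0.429 = 237 ⇒ total 359
20–39: 421 × 0.957 = 403
40–59: 1493 × 0.952 = 1421
60–79: 552 × 0.939 = 518
80+: 817 × 0.968 + 3166 × 0.697 = 791 + 2207 = 2998
Population now: 0–19=359, 20–39=403, 40–59=1421, 60–79=518, 80+=2998
After projecting period 3:
Births: 403 × 0.082 = 33, 1421 × 0.429 = 610 ⇒ total 643
20–39: 359 × 0.957 = 344
40–59: 403 × 0.952 = 384
60–79: 1421 × 0.939 = 1334
80+: 518 × 0.968 + 2998 × 0.697 = 501 + 2090 = 2591
Population now: 0–19=643, 20–39=344, 40–59=384, 60–79=1334, 80+=2591
Total after period 3: 643 + 344 + 384 + 1334 + 2591 = 5296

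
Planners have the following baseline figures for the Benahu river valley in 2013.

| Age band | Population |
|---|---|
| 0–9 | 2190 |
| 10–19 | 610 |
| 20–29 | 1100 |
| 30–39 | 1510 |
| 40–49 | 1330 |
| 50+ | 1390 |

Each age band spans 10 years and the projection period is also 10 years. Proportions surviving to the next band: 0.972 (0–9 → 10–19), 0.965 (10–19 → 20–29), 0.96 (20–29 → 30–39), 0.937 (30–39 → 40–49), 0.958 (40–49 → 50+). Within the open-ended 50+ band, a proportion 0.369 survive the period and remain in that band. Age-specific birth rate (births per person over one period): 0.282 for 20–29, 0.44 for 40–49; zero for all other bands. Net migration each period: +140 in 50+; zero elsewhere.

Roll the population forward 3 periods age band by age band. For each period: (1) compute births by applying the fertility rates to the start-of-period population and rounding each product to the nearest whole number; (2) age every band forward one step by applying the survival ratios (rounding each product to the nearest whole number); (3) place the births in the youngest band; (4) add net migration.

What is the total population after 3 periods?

— Period 1 —
Births: 1100 × 0.282 = 310, 1330 × 0.44 = 585 → total 895
10–19: 2190 × 0.972 = 2129
20–29: 610 × 0.965 = 589
30–39: 1100 × 0.96 = 1056
40–49: 1510 × 0.937 = 1415
50+: 1330 × 0.958 + 1390 × 0.369 = 1274 + 513 = 1787
Net migration: 50+ + 140 → 1927
Population now: 0–9=895, 10–19=2129, 20–29=589, 30–39=1056, 40–49=1415, 50+=1927
— Period 2 —
Births: 589 × 0.282 = 166, 1415 × 0.44 = 623 → total 789
10–19: 895 × 0.972 = 870
20–29: 2129 × 0.965 = 2054
30–39: 589 × 0.96 = 565
40–49: 1056 × 0.937 = 989
50+: 1415 × 0.958 + 1927 × 0.369 = 1356 + 711 = 2067
Net migration: 50+ + 140 → 2207
Population now: 0–9=789, 10–19=870, 20–29=2054, 30–39=565, 40–49=989, 50+=2207
— Period 3 —
Births: 2054 × 0.282 = 579, 989 × 0.44 = 435 → total 1014
10–19: 789 × 0.972 = 767
20–29: 870 × 0.965 = 840
30–39: 2054 × 0.96 = 1972
40–49: 565 × 0.937 = 529
50+: 989 × 0.958 + 2207 × 0.369 = 947 + 814 = 1761
Net migration: 50+ + 140 → 1901
Population now: 0–9=1014, 10–19=767, 20–29=840, 30–39=1972, 40–49=529, 50+=1901
Total after period 3: 1014 + 767 + 840 + 1972 + 529 + 1901 = 7023

7023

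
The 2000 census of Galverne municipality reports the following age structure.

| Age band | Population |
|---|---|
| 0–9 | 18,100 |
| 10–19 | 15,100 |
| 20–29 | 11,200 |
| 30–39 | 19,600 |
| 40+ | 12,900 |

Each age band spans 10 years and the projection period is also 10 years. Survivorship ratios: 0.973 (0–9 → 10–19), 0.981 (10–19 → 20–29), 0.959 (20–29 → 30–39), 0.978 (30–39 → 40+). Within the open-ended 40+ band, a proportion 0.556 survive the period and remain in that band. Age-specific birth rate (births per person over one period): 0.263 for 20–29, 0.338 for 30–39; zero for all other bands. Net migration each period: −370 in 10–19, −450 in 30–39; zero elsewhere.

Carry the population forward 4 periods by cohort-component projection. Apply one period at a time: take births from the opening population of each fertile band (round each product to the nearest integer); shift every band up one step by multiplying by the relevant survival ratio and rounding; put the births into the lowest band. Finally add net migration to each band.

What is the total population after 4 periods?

Call the bands 1 to 5, youngest first.
After projecting period 1:
Births: 11200 * 0.263 = 2946  |  19600 * 0.338 = 6625 → total 9571
Band 2: 18100 * 0.973 = 17611
Band 3: 15100 * 0.981 = 14813
Band 4: 11200 * 0.959 = 10741
Band 5: 19600 * 0.978 + 12900 * 0.556 = 19169 + 7172 = 26341
Net migration: Band 2 − 370 → 17241; Band 4 − 450 → 10291
Giving 9571 / 17241 / 14813 / 10291 / 26341.
After projecting period 2:
Births: 14813 * 0.263 = 3896  |  10291 * 0.338 = 3478 → total 7374
Band 2: 9571 * 0.973 = 9313
Band 3: 17241 * 0.981 = 16913
Band 4: 14813 * 0.959 = 14206
Band 5: 10291 * 0.978 + 26341 * 0.556 = 10065 + 14646 = 24711
Net migration: Band 2 − 370 → 8943; Band 4 − 450 → 13756
Giving 7374 / 8943 / 16913 / 13756 / 24711.
After projecting period 3:
Births: 16913 * 0.263 = 4448  |  13756 * 0.338 = 4650 → total 9098
Band 2: 7374 * 0.973 = 7175
Band 3: 8943 * 0.981 = 8773
Band 4: 16913 * 0.959 = 16220
Band 5: 13756 * 0.978 + 24711 * 0.556 = 13453 + 13739 = 27192
Net migration: Band 2 − 370 → 6805; Band 4 − 450 → 15770
Giving 9098 / 6805 / 8773 / 15770 / 27192.
After projecting period 4:
Births: 8773 * 0.263 = 2307  |  15770 * 0.338 = 5330 → total 7637
Band 2: 9098 * 0.973 = 8852
Band 3: 6805 * 0.981 = 6676
Band 4: 8773 * 0.959 = 8413
Band 5: 15770 * 0.978 + 27192 * 0.556 = 15423 + 15119 = 30542
Net migration: Band 2 − 370 → 8482; Band 4 − 450 → 7963
Giving 7637 / 8482 / 6676 / 7963 / 30542.
Total after period 4: 7637 + 8482 + 6676 + 7963 + 30542 = 61300

61300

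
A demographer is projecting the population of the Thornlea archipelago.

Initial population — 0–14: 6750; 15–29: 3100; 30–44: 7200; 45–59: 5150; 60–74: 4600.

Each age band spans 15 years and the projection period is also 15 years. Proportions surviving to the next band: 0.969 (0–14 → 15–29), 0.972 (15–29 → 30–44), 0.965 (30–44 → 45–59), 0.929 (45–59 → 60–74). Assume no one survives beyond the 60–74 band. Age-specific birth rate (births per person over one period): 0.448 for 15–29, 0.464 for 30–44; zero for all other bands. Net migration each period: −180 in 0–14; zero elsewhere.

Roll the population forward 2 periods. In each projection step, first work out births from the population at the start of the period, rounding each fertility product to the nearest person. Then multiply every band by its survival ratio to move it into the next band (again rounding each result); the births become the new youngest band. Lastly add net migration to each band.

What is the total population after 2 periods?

24278

After projecting period 1:
Births: 3100 * 0.448 = 1389  |  7200 * 0.464 = 3341 → total 4730
15–29: 6750 * 0.969 = 6541
30–44: 3100 * 0.972 = 3013
45–59: 7200 * 0.965 = 6948
60–74: 5150 * 0.929 = 4784
Net migration: 0–14 − 180 → 4550
Population now: 0–14=4550, 15–29=6541, 30–44=3013, 45–59=6948, 60–74=4784
After projecting period 2:
Births: 6541 * 0.448 = 2930  |  3013 * 0.464 = 1398 → total 4328
15–29: 4550 * 0.969 = 4409
30–44: 6541 * 0.972 = 6358
45–59: 3013 * 0.965 = 2908
60–74: 6948 * 0.929 = 6455
Net migration: 0–14 − 180 → 4148
Population now: 0–14=4148, 15–29=4409, 30–44=6358, 45–59=2908, 60–74=6455
Total after period 2: 4148 + 4409 + 6358 + 2908 + 6455 = 24278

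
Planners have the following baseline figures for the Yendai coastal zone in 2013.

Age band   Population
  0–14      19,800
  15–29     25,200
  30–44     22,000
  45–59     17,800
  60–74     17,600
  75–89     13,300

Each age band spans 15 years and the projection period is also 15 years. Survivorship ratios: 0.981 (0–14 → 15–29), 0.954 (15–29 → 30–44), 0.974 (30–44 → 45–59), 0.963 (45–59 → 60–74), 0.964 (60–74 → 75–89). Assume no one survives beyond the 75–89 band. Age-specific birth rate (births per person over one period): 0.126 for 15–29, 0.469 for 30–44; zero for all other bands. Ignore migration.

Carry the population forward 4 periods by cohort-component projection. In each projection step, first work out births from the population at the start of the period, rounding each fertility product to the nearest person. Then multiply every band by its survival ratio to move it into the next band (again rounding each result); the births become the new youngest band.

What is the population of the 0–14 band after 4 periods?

[period 1]
Births: 25200 * 0.126 = 3175  |  22000 * 0.469 = 10318 → total 13493
15–29: 19800 * 0.981 = 19424
30–44: 25200 * 0.954 = 24041
45–59: 22000 * 0.974 = 21428
60–74: 17800 * 0.963 = 17141
75–89: 17600 * 0.964 = 16966
Population now: 0–14=13493, 15–29=19424, 30–44=24041, 45–59=21428, 60–74=17141, 75–89=16966
[period 2]
Births: 19424 * 0.126 = 2447  |  24041 * 0.469 = 11275 → total 13722
15–29: 13493 * 0.981 = 13237
30–44: 19424 * 0.954 = 18530
45–59: 24041 * 0.974 = 23416
60–74: 21428 * 0.963 = 20635
75–89: 17141 * 0.964 = 16524
Population now: 0–14=13722, 15–29=13237, 30–44=18530, 45–59=23416, 60–74=20635, 75–89=16524
[period 3]
Births: 13237 * 0.126 = 1668  |  18530 * 0.469 = 8691 → total 10359
15–29: 13722 * 0.981 = 13461
30–44: 13237 * 0.954 = 12628
45–59: 18530 * 0.974 = 18048
60–74: 23416 * 0.963 = 22550
75–89: 20635 * 0.964 = 19892
Population now: 0–14=10359, 15–29=13461, 30–44=12628, 45–59=18048, 60–74=22550, 75–89=19892
[period 4]
Births: 13461 * 0.126 = 1696  |  12628 * 0.469 = 5923 → total 7619
15–29: 10359 * 0.981 = 10162
30–44: 13461 * 0.954 = 12842
45–59: 12628 * 0.974 = 12300
60–74: 18048 * 0.963 = 17380
75–89: 22550 * 0.964 = 21738
Population now: 0–14=7619, 15–29=10162, 30–44=12842, 45–59=12300, 60–74=17380, 75–89=21738

7619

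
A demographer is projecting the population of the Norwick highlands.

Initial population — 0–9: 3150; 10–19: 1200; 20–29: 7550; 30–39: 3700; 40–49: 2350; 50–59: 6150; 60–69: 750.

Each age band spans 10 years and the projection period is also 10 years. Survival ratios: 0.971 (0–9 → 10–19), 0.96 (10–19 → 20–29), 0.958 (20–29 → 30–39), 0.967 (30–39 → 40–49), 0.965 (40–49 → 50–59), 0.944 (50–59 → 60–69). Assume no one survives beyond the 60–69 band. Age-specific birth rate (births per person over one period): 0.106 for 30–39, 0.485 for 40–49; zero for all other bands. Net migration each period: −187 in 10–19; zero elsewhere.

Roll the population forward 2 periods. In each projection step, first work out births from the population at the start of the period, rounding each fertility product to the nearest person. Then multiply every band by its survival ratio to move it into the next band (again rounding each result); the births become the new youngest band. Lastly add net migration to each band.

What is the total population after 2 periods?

Numbering the bands 1..7 from youngest to oldest:
— Period 1 —
Births: 3700 * 0.106 = 392  |  2350 * 0.485 = 1140 — total 1532
Band 2: 3150 * 0.971 = 3059
Band 3: 1200 * 0.96 = 1152
Band 4: 7550 * 0.958 = 7233
Band 5: 3700 * 0.967 = 3578
Band 6: 2350 * 0.965 = 2268
Band 7: 6150 * 0.944 = 5806
Net migration: Band 2 − 187 → 2872
End of period: [1532, 2872, 1152, 7233, 3578, 2268, 5806]
— Period 2 —
Births: 7233 * 0.106 = 767  |  3578 * 0.485 = 1735 — total 2502
Band 2: 1532 * 0.971 = 1488
Band 3: 2872 * 0.96 = 2757
Band 4: 1152 * 0.958 = 1104
Band 5: 7233 * 0.967 = 6994
Band 6: 3578 * 0.965 = 3453
Band 7: 2268 * 0.944 = 2141
Net migration: Band 2 − 187 → 1301
End of period: [2502, 1301, 2757, 1104, 6994, 3453, 2141]
Total after period 2: 2502 + 1301 + 2757 + 1104 + 6994 + 3453 + 2141 = 20252

20252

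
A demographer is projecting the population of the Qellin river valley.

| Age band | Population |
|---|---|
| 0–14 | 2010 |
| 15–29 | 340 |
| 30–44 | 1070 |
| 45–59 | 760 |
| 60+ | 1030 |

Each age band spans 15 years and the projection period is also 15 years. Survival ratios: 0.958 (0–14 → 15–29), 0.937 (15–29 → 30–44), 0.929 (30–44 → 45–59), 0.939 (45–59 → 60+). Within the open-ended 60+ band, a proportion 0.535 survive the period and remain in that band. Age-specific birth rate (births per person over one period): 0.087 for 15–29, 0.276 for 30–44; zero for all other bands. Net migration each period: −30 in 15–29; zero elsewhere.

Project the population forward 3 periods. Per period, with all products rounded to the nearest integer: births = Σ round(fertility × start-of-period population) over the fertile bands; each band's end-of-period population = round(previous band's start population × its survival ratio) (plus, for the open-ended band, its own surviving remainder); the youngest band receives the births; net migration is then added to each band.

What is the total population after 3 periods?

3779

After projecting period 1:
Births: 340 * 0.087 = 30, 1070 * 0.276 = 295 — total 325
15–29: 2010 * 0.958 = 1926
30–44: 340 * 0.937 = 319
45–59: 1070 * 0.929 = 994
60+: 760 * 0.939 + 1030 * 0.535 = 714 + 551 = 1265
Net migration: 15–29 − 30 → 1896
→ [325, 1896, 319, 994, 1265]
After projecting period 2:
Births: 1896 * 0.087 = 165, 319 * 0.276 = 88 — total 253
15–29: 325 * 0.958 = 311
30–44: 1896 * 0.937 = 1777
45–59: 319 * 0.929 = 296
60+: 994 * 0.939 + 1265 * 0.535 = 933 + 677 = 1610
Net migration: 15–29 − 30 → 281
→ [253, 281, 1777, 296, 1610]
After projecting period 3:
Births: 281 * 0.087 = 24, 1777 * 0.276 = 490 — total 514
15–29: 253 * 0.958 = 242
30–44: 281 * 0.937 = 263
45–59: 1777 * 0.929 = 1651
60+: 296 * 0.939 + 1610 * 0.535 = 278 + 861 = 1139
Net migration: 15–29 − 30 → 212
→ [514, 212, 263, 1651, 1139]
Total after period 3: 514 + 212 + 263 + 1651 + 1139 = 3779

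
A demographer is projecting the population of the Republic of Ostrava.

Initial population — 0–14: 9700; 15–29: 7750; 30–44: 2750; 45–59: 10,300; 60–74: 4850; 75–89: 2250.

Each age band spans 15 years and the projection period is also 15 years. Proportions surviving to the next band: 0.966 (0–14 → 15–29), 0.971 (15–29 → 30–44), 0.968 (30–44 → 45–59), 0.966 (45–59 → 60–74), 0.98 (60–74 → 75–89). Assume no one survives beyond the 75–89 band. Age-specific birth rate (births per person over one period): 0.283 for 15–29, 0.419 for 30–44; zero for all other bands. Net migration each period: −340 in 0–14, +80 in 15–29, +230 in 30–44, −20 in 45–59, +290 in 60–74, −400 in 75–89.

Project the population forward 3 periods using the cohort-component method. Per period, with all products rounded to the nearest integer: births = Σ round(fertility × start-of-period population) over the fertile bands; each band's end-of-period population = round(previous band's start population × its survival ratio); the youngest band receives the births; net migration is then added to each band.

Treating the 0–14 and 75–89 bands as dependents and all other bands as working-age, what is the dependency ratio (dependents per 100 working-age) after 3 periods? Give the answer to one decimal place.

27.1

[period 1]
Births: 7750 × 0.283 = 2193, 2750 × 0.419 = 1152 → total 3345
15–29: 9700 × 0.966 = 9370
30–44: 7750 × 0.971 = 7525
45–59: 2750 × 0.968 = 2662
60–74: 10300 × 0.966 = 9950
75–89: 4850 × 0.98 = 4753
Net migration: 0–14 − 340 → 3005; 15–29 + 80 → 9450; 30–44 + 230 → 7755; 45–59 − 20 → 2642; 60–74 + 290 → 10240; 75–89 − 400 → 4353
Giving 3005 / 9450 / 7755 / 2642 / 10240 / 4353.
[period 2]
Births: 9450 × 0.283 = 2674, 7755 × 0.419 = 3249 → total 5923
15–29: 3005 × 0.966 = 2903
30–44: 9450 × 0.971 = 9176
45–59: 7755 × 0.968 = 7507
60–74: 2642 × 0.966 = 2552
75–89: 10240 × 0.98 = 10035
Net migration: 0–14 − 340 → 5583; 15–29 + 80 → 2983; 30–44 + 230 → 9406; 45–59 − 20 → 7487; 60–74 + 290 → 2842; 75–89 − 400 → 9635
Giving 5583 / 2983 / 9406 / 7487 / 2842 / 9635.
[period 3]
Births: 2983 × 0.283 = 844, 9406 × 0.419 = 3941 → total 4785
15–29: 5583 × 0.966 = 5393
30–44: 2983 × 0.971 = 2896
45–59: 9406 × 0.968 = 9105
60–74: 7487 × 0.966 = 7232
75–89: 2842 × 0.98 = 2785
Net migration: 0–14 − 340 → 4445; 15–29 + 80 → 5473; 30–44 + 230 → 3126; 45–59 − 20 → 9085; 60–74 + 290 → 7522; 75–89 − 400 → 2385
Giving 4445 / 5473 / 3126 / 9085 / 7522 / 2385.
Dependents (band 0–14 + band 75–89) = 4445 + 2385 = 6830; working-age = 25206; ratio = 6830/25206 × 100 = 27.1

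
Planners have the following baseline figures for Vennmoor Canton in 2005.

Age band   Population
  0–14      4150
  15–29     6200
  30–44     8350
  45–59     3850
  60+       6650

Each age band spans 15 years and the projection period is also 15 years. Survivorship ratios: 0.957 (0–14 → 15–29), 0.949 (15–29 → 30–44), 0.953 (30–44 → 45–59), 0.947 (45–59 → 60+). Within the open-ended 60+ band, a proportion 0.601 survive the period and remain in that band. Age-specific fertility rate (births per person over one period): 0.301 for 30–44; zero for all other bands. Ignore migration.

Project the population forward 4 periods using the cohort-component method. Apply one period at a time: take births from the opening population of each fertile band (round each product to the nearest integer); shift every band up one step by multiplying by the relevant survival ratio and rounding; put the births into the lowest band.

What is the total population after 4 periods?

16531

Period 1.
Births: 8350 * 0.301 = 2513
15–29: 4150 * 0.957 = 3972
30–44: 6200 * 0.949 = 5884
45–59: 8350 * 0.953 = 7958
60+: 3850 * 0.947 + 6650 * 0.601 = 3646 + 3997 = 7643
→ [2513, 3972, 5884, 7958, 7643]
Period 2.
Births: 5884 * 0.301 = 1771
15–29: 2513 * 0.957 = 2405
30–44: 3972 * 0.949 = 3769
45–59: 5884 * 0.953 = 5607
60+: 7958 * 0.947 + 7643 * 0.601 = 7536 + 4593 = 12129
→ [1771, 2405, 3769, 5607, 12129]
Period 3.
Births: 3769 * 0.301 = 1134
15–29: 1771 * 0.957 = 1695
30–44: 2405 * 0.949 = 2282
45–59: 3769 * 0.953 = 3592
60+: 5607 * 0.947 + 12129 * 0.601 = 5310 + 7290 = 12600
→ [1134, 1695, 2282, 3592, 12600]
Period 4.
Births: 2282 * 0.301 = 687
15–29: 1134 * 0.957 = 1085
30–44: 1695 * 0.949 = 1609
45–59: 2282 * 0.953 = 2175
60+: 3592 * 0.947 + 12600 * 0.601 = 3402 + 7573 = 10975
→ [687, 1085, 1609, 2175, 10975]
Total after period 4: 687 + 1085 + 1609 + 2175 + 10975 = 16531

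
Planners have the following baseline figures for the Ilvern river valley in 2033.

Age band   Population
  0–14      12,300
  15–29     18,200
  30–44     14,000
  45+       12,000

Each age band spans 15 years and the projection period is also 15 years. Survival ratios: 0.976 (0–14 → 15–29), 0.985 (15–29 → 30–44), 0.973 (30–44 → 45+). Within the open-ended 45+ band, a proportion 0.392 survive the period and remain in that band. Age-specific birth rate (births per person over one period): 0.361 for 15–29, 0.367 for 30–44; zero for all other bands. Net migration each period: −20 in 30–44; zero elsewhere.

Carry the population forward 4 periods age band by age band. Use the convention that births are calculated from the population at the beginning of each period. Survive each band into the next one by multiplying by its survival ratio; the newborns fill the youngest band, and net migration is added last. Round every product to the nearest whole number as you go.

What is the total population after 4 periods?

(Groups numbered youngest = 1 to oldest = 4.)
Period 1.
Births: 18200 × 0.361 = 6570  |  14000 × 0.367 = 5138 → total 11708
Group 2: 12300 × 0.976 = 12005
Group 3: 18200 × 0.985 = 17927
Group 4: 14000 × 0.973 + 12000 × 0.392 = 13622 + 4704 = 18326
Net migration: Group 3 − 20 → 17907
End of period: [11708, 12005, 17907, 18326]
Period 2.
Births: 12005 × 0.361 = 4334  |  17907 × 0.367 = 6572 → total 10906
Group 2: 11708 × 0.976 = 11427
Group 3: 12005 × 0.985 = 11825
Group 4: 17907 × 0.973 + 18326 × 0.392 = 17424 + 7184 = 24608
Net migration: Group 3 − 20 → 11805
End of period: [10906, 11427, 11805, 24608]
Period 3.
Births: 11427 × 0.361 = 4125  |  11805 × 0.367 = 4332 → total 8457
Group 2: 10906 × 0.976 = 10644
Group 3: 11427 × 0.985 = 11256
Group 4: 11805 × 0.973 + 24608 × 0.392 = 11486 + 9646 = 21132
Net migration: Group 3 − 20 → 11236
End of period: [8457, 10644, 11236, 21132]
Period 4.
Births: 10644 × 0.361 = 3842  |  11236 × 0.367 = 4124 → total 7966
Group 2: 8457 × 0.976 = 8254
Group 3: 10644 × 0.985 = 10484
Group 4: 11236 × 0.973 + 21132 × 0.392 = 10933 + 8284 = 19217
Net migration: Group 3 − 20 → 10464
End of period: [7966, 8254, 10464, 19217]
Total after period 4: 7966 + 8254 + 10464 + 19217 = 45901

45901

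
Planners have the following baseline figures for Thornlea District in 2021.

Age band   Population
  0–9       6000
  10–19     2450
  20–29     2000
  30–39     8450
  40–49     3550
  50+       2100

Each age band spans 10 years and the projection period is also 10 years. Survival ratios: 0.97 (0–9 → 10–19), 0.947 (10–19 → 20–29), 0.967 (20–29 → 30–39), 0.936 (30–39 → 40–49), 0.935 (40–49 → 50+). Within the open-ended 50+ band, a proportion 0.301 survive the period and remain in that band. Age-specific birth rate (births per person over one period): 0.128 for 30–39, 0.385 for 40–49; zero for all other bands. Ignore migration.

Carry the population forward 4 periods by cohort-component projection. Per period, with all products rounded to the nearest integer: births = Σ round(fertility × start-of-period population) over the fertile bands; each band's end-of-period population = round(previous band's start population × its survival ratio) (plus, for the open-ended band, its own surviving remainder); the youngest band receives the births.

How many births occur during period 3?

984

[period 1]
Births: 8450 × 0.128 = 1082, 3550 × 0.385 = 1367 → total 2449
10–19: 6000 × 0.97 = 5820
20–29: 2450 × 0.947 = 2320
30–39: 2000 × 0.967 = 1934
40–49: 8450 × 0.936 = 7909
50+: 3550 × 0.935 + 2100 × 0.301 = 3319 + 632 = 3951
Giving 2449 / 5820 / 2320 / 1934 / 7909 / 3951.
[period 2]
Births: 1934 × 0.128 = 248, 7909 × 0.385 = 3045 → total 3293
10–19: 2449 × 0.97 = 2376
20–29: 5820 × 0.947 = 5512
30–39: 2320 × 0.967 = 2243
40–49: 1934 × 0.936 = 1810
50+: 7909 × 0.935 + 3951 × 0.301 = 7395 + 1189 = 8584
Giving 3293 / 2376 / 5512 / 2243 / 1810 / 8584.
[period 3]
Births: 2243 × 0.128 = 287, 1810 × 0.385 = 697 → total 984
10–19: 3293 × 0.97 = 3194
20–29: 2376 × 0.947 = 2250
30–39: 5512 × 0.967 = 5330
40–49: 2243 × 0.936 = 2099
50+: 1810 × 0.935 + 8584 × 0.301 = 1692 + 2584 = 4276
Giving 984 / 3194 / 2250 / 5330 / 2099 / 4276.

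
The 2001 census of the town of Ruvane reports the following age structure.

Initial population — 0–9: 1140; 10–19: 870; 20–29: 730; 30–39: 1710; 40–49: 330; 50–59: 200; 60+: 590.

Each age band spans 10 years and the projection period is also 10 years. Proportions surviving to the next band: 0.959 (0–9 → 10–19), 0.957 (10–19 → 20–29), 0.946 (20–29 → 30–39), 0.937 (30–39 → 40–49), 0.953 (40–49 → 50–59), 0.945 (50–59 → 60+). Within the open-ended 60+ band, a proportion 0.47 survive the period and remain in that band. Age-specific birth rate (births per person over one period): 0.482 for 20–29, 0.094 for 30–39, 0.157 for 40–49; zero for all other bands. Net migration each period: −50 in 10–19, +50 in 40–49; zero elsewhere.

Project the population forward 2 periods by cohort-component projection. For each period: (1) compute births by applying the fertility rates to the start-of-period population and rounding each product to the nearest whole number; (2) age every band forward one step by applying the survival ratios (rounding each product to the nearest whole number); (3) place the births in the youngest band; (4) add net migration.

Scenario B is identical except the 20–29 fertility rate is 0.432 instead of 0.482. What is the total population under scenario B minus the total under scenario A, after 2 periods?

-78

Period 1:
Births: 730 × 0.482 = 352  |  1710 × 0.094 = 161  |  330 × 0.157 = 52 → total 565
10–19: 1140 × 0.959 = 1093
20–29: 870 × 0.957 = 833
30–39: 730 × 0.946 = 691
40–49: 1710 × 0.937 = 1602
50–59: 330 × 0.953 = 314
60+: 200 × 0.945 + 590 × 0.47 = 189 + 277 = 466
Net migration: 10–19 − 50 → 1043; 40–49 + 50 → 1652
End of period: [565, 1043, 833, 691, 1652, 314, 466]
Period 2:
Births: 833 × 0.482 = 402  |  691 × 0.094 = 65  |  1652 × 0.157 = 259 → total 726
10–19: 565 × 0.959 = 542
20–29: 1043 × 0.957 = 998
30–39: 833 × 0.946 = 788
40–49: 691 × 0.937 = 647
50–59: 1652 × 0.953 = 1574
60+: 314 × 0.945 + 466 × 0.47 = 297 + 219 = 516
Net migration: 10–19 − 50 → 492; 40–49 + 50 → 697
End of period: [726, 492, 998, 788, 697, 1574, 516]
Scenario A total after 2 periods: 5791
Scenario B projection —
Period 1:
Births: 730 × 0.432 = 315  |  1710 × 0.094 = 161  |  330 × 0.157 = 52 → total 528
10–19: 1140 × 0.959 = 1093
20–29: 870 × 0.957 = 833
30–39: 730 × 0.946 = 691
40–49: 1710 × 0.937 = 1602
50–59: 330 × 0.953 = 314
60+: 200 × 0.945 + 590 × 0.47 = 189 + 277 = 466
Net migration: 10–19 − 50 → 1043; 40–49 + 50 → 1652
End of period: [528, 1043, 833, 691, 1652, 314, 466]
Period 2:
Births: 833 × 0.432 = 360  |  691 × 0.094 = 65  |  1652 × 0.157 = 259 → total 684
10–19: 528 × 0.959 = 506
20–29: 1043 × 0.957 = 998
30–39: 833 × 0.946 = 788
40–49: 691 × 0.937 = 647
50–59: 1652 × 0.953 = 1574
60+: 314 × 0.945 + 466 × 0.47 = 297 + 219 = 516
Net migration: 10–19 − 50 → 456; 40–49 + 50 → 697
End of period: [684, 456, 998, 788, 697, 1574, 516]
Scenario B total after 2 periods: 5713
Difference B − A = 5713 − 5791 = -78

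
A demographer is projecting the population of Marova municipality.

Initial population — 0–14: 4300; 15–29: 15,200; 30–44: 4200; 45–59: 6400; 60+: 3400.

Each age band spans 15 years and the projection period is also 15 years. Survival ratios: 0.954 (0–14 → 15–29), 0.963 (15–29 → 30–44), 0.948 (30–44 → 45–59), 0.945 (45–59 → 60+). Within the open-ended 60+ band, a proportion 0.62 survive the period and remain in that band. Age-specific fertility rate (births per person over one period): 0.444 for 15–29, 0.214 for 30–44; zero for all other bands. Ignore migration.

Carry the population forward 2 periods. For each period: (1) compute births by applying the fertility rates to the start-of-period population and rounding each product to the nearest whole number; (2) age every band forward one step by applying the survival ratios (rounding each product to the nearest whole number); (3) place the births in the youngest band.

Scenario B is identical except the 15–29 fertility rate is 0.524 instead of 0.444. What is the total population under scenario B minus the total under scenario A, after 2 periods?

Let band 1 be 0–14 through band 5 = 60+.
Period 1:
Births: 15200 × 0.444 = 6749  |  4200 × 0.214 = 899 → 7648
Band 2: 4300 × 0.954 = 4102
Band 3: 15200 × 0.963 = 14638
Band 4: 4200 × 0.948 = 3982
Band 5: 6400 × 0.945 + 3400 × 0.62 = 6048 + 2108 = 8156
Population now: 0–14=7648, 15–29=4102, 30–44=14638, 45–59=3982, 60+=8156
Period 2:
Births: 4102 × 0.444 = 1821  |  14638 × 0.214 = 3133 → 4954
Band 2: 7648 × 0.954 = 7296
Band 3: 4102 × 0.963 = 3950
Band 4: 14638 × 0.948 = 13877
Band 5: 3982 × 0.945 + 8156 × 0.62 = 3763 + 5057 = 8820
Population now: 0–14=4954, 15–29=7296, 30–44=3950, 45–59=13877, 60+=8820
Scenario A total after 2 periods: 38897
Scenario B projection —
Period 1:
Births: 15200 × 0.524 = 7965  |  4200 × 0.214 = 899 → 8864
Band 2: 4300 × 0.954 = 4102
Band 3: 15200 × 0.963 = 14638
Band 4: 4200 × 0.948 = 3982
Band 5: 6400 × 0.945 + 3400 × 0.62 = 6048 + 2108 = 8156
Population now: 0–14=8864, 15–29=4102, 30–44=14638, 45–59=3982, 60+=8156
Period 2:
Births: 4102 × 0.524 = 2149  |  14638 × 0.214 = 3133 → 5282
Band 2: 8864 × 0.954 = 8456
Band 3: 4102 × 0.963 = 3950
Band 4: 14638 × 0.948 = 13877
Band 5: 3982 × 0.945 + 8156 × 0.62 = 3763 + 5057 = 8820
Population now: 0–14=5282, 15–29=8456, 30–44=3950, 45–59=13877, 60+=8820
Scenario B total after 2 periods: 40385
Difference B − A = 40385 − 38897 = 1488

1488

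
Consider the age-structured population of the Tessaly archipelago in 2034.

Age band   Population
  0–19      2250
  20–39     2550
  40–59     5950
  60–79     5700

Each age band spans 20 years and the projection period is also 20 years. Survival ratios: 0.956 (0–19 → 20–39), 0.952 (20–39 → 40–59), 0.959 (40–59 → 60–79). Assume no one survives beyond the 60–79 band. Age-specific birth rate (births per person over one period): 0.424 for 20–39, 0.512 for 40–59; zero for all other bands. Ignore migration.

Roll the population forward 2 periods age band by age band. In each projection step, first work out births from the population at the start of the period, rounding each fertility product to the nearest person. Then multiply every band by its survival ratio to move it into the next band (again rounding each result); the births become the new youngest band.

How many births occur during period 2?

(Bands numbered youngest = 1 to oldest = 4.)
Period 1:
Births: 2550 * 0.424 = 1081 ; 5950 * 0.512 = 3046 ⇒ total 4127
Band 2: 2250 * 0.956 = 2151
Band 3: 2550 * 0.952 = 2428
Band 4: 5950 * 0.959 = 5706
Giving 4127 / 2151 / 2428 / 5706.
Period 2:
Births: 2151 * 0.424 = 912 ; 2428 * 0.512 = 1243 ⇒ total 2155
Band 2: 4127 * 0.956 = 3945
Band 3: 2151 * 0.952 = 2048
Band 4: 2428 * 0.959 = 2328
Giving 2155 / 3945 / 2048 / 2328.

2155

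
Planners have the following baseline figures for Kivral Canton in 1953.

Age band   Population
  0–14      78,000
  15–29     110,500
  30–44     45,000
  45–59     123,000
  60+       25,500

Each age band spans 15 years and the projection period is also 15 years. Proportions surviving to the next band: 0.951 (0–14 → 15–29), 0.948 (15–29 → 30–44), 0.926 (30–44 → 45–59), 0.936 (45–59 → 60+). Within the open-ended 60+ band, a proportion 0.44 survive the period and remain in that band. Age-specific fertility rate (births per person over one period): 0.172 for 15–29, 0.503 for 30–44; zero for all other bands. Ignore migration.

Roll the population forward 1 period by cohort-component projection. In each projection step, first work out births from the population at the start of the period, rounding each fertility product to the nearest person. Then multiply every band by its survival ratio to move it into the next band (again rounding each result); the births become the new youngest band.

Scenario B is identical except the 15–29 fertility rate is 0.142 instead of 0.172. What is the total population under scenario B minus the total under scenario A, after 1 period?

Period 1.
Births: 110500 * 0.172 = 19006 ; 45000 * 0.503 = 22635 — total 41641
15–29: 78000 * 0.951 = 74178
30–44: 110500 * 0.948 = 104754
45–59: 45000 * 0.926 = 41670
60+: 123000 * 0.936 + 25500 * 0.44 = 115128 + 11220 = 126348
Giving 41641 / 74178 / 104754 / 41670 / 126348.
Scenario A total after 1 period: 388591
Scenario B projection —
Period 1.
Births: 110500 * 0.142 = 15691 ; 45000 * 0.503 = 22635 — total 38326
15–29: 78000 * 0.951 = 74178
30–44: 110500 * 0.948 = 104754
45–59: 45000 * 0.926 = 41670
60+: 123000 * 0.936 + 25500 * 0.44 = 115128 + 11220 = 126348
Giving 38326 / 74178 / 104754 / 41670 / 126348.
Scenario B total after 1 period: 385276
Difference B − A = 385276 − 388591 = -3315

-3315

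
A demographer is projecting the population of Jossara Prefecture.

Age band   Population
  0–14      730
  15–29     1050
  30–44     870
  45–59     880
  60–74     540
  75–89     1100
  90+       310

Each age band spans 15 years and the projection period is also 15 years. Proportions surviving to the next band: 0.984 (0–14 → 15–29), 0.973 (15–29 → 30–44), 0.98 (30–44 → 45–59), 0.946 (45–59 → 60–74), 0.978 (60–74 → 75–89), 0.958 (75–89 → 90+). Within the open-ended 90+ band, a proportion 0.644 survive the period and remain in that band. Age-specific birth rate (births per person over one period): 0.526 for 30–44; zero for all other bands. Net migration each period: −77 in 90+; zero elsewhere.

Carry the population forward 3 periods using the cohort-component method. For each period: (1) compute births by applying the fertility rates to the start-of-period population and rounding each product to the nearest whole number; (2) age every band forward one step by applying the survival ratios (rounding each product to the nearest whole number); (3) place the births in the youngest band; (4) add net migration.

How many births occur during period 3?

368

Numbering the bands 1..7 from youngest to oldest:
Period 1:
Births: 870 * 0.526 = 458
Band 2: 730 * 0.984 = 718
Band 3: 1050 * 0.973 = 1022
Band 4: 870 * 0.98 = 853
Band 5: 880 * 0.946 = 832
Band 6: 540 * 0.978 = 528
Band 7: 1100 * 0.958 + 310 * 0.644 = 1054 + 200 = 1254
Net migration: Band 7 − 77 → 1177
Giving 458 / 718 / 1022 / 853 / 832 / 528 / 1177.
Period 2:
Births: 1022 * 0.526 = 538
Band 2: 458 * 0.984 = 451
Band 3: 718 * 0.973 = 699
Band 4: 1022 * 0.98 = 1002
Band 5: 853 * 0.946 = 807
Band 6: 832 * 0.978 = 814
Band 7: 528 * 0.958 + 1177 * 0.644 = 506 + 758 = 1264
Net migration: Band 7 − 77 → 1187
Giving 538 / 451 / 699 / 1002 / 807 / 814 / 1187.
Period 3:
Births: 699 * 0.526 = 368
Band 2: 538 * 0.984 = 529
Band 3: 451 * 0.973 = 439
Band 4: 699 * 0.98 = 685
Band 5: 1002 * 0.946 = 948
Band 6: 807 * 0.978 = 789
Band 7: 814 * 0.958 + 1187 * 0.644 = 780 + 764 = 1544
Net migration: Band 7 − 77 → 1467
Giving 368 / 529 / 439 / 685 / 948 / 789 / 1467.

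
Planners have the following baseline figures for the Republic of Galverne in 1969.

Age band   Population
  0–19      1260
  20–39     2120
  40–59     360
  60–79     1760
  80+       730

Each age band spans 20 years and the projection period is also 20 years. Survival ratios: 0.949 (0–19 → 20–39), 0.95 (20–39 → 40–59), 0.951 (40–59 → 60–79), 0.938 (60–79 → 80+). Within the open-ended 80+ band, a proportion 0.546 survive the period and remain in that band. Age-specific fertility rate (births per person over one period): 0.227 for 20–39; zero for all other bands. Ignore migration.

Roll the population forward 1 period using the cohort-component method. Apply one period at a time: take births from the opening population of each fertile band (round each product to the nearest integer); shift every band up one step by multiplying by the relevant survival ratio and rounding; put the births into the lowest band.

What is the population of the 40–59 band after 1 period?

2014

Numbering the bands 1..5 from youngest to oldest:
Period 1.
Births: 2120 * 0.227 = 481
Band 2: 1260 * 0.949 = 1196
Band 3: 2120 * 0.95 = 2014
Band 4: 360 * 0.951 = 342
Band 5: 1760 * 0.938 + 730 * 0.546 = 1651 + 399 = 2050
Giving 481 / 1196 / 2014 / 342 / 2050.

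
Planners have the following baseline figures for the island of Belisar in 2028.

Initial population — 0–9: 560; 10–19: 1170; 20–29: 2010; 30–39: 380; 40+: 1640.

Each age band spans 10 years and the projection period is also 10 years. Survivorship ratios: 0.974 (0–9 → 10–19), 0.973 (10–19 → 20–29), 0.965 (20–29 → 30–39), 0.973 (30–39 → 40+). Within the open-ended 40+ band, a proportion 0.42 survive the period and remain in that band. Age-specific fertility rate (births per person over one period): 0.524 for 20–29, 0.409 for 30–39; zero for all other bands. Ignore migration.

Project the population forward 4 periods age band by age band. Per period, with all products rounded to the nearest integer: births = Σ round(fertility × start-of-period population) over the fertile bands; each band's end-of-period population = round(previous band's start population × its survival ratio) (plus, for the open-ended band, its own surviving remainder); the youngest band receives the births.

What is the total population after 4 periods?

Let group 1 be 0–9 through group 5 = 40+.
— Period 1 —
Births: 2010 × 0.524 = 1053 ; 380 × 0.409 = 155 ⇒ total 1208
Group 2: 560 × 0.974 = 545
Group 3: 1170 × 0.973 = 1138
Group 4: 2010 × 0.965 = 1940
Group 5: 380 × 0.973 + 1640 × 0.42 = 370 + 689 = 1059
End of period: [1208, 545, 1138, 1940, 1059]
— Period 2 —
Births: 1138 × 0.524 = 596 ; 1940 × 0.409 = 793 ⇒ total 1389
Group 2: 1208 × 0.974 = 1177
Group 3: 545 × 0.973 = 530
Group 4: 1138 × 0.965 = 1098
Group 5: 1940 × 0.973 + 1059 × 0.42 = 1888 + 445 = 2333
End of period: [1389, 1177, 530, 1098, 2333]
— Period 3 —
Births: 530 × 0.524 = 278 ; 1098 × 0.409 = 449 ⇒ total 727
Group 2: 1389 × 0.974 = 1353
Group 3: 1177 × 0.973 = 1145
Group 4: 530 × 0.965 = 511
Group 5: 1098 × 0.973 + 2333 × 0.42 = 1068 + 980 = 2048
End of period: [727, 1353, 1145, 511, 2048]
— Period 4 —
Births: 1145 × 0.524 = 600 ; 511 × 0.409 = 209 ⇒ total 809
Group 2: 727 × 0.974 = 708
Group 3: 1353 × 0.973 = 1316
Group 4: 1145 × 0.965 = 1105
Group 5: 511 × 0.973 + 2048 × 0.42 = 497 + 860 = 1357
End of period: [809, 708, 1316, 1105, 1357]
Total after period 4: 809 + 708 + 1316 + 1105 + 1357 = 5295

5295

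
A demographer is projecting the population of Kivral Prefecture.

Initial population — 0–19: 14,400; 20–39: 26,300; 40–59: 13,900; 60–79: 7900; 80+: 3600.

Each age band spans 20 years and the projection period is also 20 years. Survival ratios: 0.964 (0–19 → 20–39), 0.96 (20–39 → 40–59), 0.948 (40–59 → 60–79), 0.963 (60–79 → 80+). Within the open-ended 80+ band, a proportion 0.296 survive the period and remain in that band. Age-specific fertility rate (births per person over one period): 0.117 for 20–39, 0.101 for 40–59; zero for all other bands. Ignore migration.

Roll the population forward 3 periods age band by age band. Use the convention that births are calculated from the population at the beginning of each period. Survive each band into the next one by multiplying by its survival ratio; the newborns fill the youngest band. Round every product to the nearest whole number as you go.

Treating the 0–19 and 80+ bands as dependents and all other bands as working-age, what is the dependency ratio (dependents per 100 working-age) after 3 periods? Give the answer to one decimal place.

After projecting period 1:
Births: 26300 * 0.117 = 3077 ; 13900 * 0.101 = 1404 → 4481
20–39: 14400 * 0.964 = 13882
40–59: 26300 * 0.96 = 25248
60–79: 13900 * 0.948 = 13177
80+: 7900 * 0.963 + 3600 * 0.296 = 7608 + 1066 = 8674
→ [4481, 13882, 25248, 13177, 8674]
After projecting period 2:
Births: 13882 * 0.117 = 1624 ; 25248 * 0.101 = 2550 → 4174
20–39: 4481 * 0.964 = 4320
40–59: 13882 * 0.96 = 13327
60–79: 25248 * 0.948 = 23935
80+: 13177 * 0.963 + 8674 * 0.296 = 12689 + 2568 = 15257
→ [4174, 4320, 13327, 23935, 15257]
After projecting period 3:
Births: 4320 * 0.117 = 505 ; 13327 * 0.101 = 1346 → 1851
20–39: 4174 * 0.964 = 4024
40–59: 4320 * 0.96 = 4147
60–79: 13327 * 0.948 = 12634
80+: 23935 * 0.963 + 15257 * 0.296 = 23049 + 4516 = 27565
→ [1851, 4024, 4147, 12634, 27565]
Dependents (band 0–19 + band 80+) = 1851 + 27565 = 29416; working-age = 20805; ratio = 29416/20805 × 100 = 141.4

141.4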